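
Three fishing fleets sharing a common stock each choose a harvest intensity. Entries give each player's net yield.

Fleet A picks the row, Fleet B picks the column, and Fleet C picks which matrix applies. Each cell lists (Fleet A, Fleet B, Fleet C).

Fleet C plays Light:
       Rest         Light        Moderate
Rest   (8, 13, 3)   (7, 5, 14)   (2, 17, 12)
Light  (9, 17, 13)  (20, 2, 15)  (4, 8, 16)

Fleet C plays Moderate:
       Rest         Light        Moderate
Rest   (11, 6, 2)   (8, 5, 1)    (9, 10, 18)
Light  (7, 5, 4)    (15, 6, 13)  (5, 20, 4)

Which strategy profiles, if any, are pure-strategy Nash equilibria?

Fleet A against (Rest, Light): payoffs 8, 9 → best response Light.
Fleet A against (Rest, Moderate): payoffs 11, 7 → best response Rest.
Fleet A against (Light, Light): payoffs 7, 20 → best response Light.
Fleet A against (Light, Moderate): payoffs 8, 15 → best response Light.
Fleet A against (Moderate, Light): payoffs 2, 4 → best response Light.
Fleet A against (Moderate, Moderate): payoffs 9, 5 → best response Rest.
Fleet B against (Rest, Light): payoffs 13, 5, 17 → best response Moderate.
Fleet B against (Rest, Moderate): payoffs 6, 5, 10 → best response Moderate.
Fleet B against (Light, Light): payoffs 17, 2, 8 → best response Rest.
Fleet B against (Light, Moderate): payoffs 5, 6, 20 → best response Moderate.
Fleet C against (Rest, Rest): payoffs 3, 2 → best response Light.
Fleet C against (Rest, Light): payoffs 14, 1 → best response Light.
Fleet C against (Rest, Moderate): payoffs 12, 18 → best response Moderate.
Fleet C against (Light, Rest): payoffs 13, 4 → best response Light.
Fleet C against (Light, Light): payoffs 15, 13 → best response Light.
Fleet C against (Light, Moderate): payoffs 16, 4 → best response Light.
Mutual best responses: (Rest, Moderate, Moderate); (Light, Rest, Light).

Pure-strategy Nash equilibria: (Rest, Moderate, Moderate) and (Light, Rest, Light)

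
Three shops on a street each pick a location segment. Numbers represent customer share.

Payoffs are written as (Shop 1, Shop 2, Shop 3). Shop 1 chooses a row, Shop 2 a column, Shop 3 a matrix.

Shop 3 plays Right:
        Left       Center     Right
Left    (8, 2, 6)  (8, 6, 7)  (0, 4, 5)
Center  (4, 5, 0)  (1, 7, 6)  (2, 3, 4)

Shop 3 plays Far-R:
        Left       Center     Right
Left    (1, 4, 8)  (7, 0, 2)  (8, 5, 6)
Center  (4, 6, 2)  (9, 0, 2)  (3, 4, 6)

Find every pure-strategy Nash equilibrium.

Pure-strategy Nash equilibria: (Left, Center, Right); (Left, Right, Far-R); (Center, Left, Far-R)

Check each profile: it is a Nash equilibrium iff no player can strictly gain by switching unilaterally.
(Left, Left, Right): Shop 2 can switch to Center (2 → 6). Not NE.
(Left, Left, Far-R): Shop 1 can switch to Center (1 → 4). Not NE.
(Left, Center, Right): Shop 1 gets 8, best alternative 1; Shop 2 gets 6, best alternative 4; Shop 3 gets 7, best alternative 2. No profitable deviation — NE.
(Left, Center, Far-R): Shop 1 can switch to Center (7 → 9). Not NE.
(Left, Right, Right): Shop 1 can switch to Center (0 → 2). Not NE.
(Left, Right, Far-R): Shop 1 gets 8, best alternative 3; Shop 2 gets 5, best alternative 4; Shop 3 gets 6, best alternative 5. No profitable deviation — NE.
(Center, Left, Right): Shop 1 can switch to Left (4 → 8). Not NE.
(Center, Left, Far-R): Shop 1 gets 4, best alternative 1; Shop 2 gets 6, best alternative 4; Shop 3 gets 2, best alternative 0. No profitable deviation — NE.
(Center, Center, Right): Shop 1 can switch to Left (1 → 8). Not NE.
(Center, Center, Far-R): Shop 2 can switch to Left (0 → 6). Not NE.
(Center, Right, Right): Shop 2 can switch to Left (3 → 5). Not NE.
(The remaining 1 profile has a profitable deviation by the same check.)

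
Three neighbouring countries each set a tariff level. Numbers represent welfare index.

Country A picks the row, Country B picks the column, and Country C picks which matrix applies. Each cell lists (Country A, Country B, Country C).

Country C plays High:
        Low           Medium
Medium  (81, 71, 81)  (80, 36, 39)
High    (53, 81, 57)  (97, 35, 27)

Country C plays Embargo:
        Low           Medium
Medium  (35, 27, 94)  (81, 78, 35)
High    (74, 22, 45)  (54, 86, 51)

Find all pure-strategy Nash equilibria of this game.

This game has no pure Nash equilibrium.

Country A against (Low, High): payoffs 81, 53 → best response Medium.
Country A against (Low, Embargo): payoffs 35, 74 → best response High.
Country A against (Medium, High): payoffs 80, 97 → best response High.
Country A against (Medium, Embargo): payoffs 81, 54 → best response Medium.
Country B against (Medium, High): payoffs 71, 36 → best response Low.
Country B against (Medium, Embargo): payoffs 27, 78 → best response Medium.
Country B against (High, High): payoffs 81, 35 → best response Low.
Country B against (High, Embargo): payoffs 22, 86 → best response Medium.
Country C against (Medium, Low): payoffs 81, 94 → best response Embargo.
Country C against (Medium, Medium): payoffs 39, 35 → best response High.
Country C against (High, Low): payoffs 57, 45 → best response High.
Country C against (High, Medium): payoffs 27, 51 → best response Embargo.
No profile is a mutual best response for all players.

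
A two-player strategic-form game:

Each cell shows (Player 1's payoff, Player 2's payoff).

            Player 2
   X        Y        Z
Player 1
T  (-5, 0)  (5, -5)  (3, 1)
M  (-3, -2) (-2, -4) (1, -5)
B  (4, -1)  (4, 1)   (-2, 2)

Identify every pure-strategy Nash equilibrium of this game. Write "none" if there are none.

The unique pure-strategy Nash equilibrium is (T, Z).

For each strategy profile, look for a profitable unilateral deviation.
(T, X): Player 1 can switch to M (-5 → -3). Not NE.
(T, Y): Player 2 can switch to X (-5 → 0). Not NE.
(T, Z): Player 1 gets 3, best alternative 1; Player 2 gets 1, best alternative 0. No profitable deviation — NE.
(M, X): Player 1 can switch to B (-3 → 4). Not NE.
(M, Y): Player 1 can switch to T (-2 → 5). Not NE.
(M, Z): Player 1 can switch to T (1 → 3). Not NE.
(B, X): Player 2 can switch to Y (-1 → 1). Not NE.
(The remaining 2 profiles each have a profitable deviation by the same check.)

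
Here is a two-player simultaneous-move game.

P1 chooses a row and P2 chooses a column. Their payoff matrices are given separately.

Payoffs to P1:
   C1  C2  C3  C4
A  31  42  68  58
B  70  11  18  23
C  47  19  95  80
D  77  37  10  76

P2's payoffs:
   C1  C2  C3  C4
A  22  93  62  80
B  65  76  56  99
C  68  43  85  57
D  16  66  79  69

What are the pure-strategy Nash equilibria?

The pure Nash equilibria are (A, C2); (C, C3).

P1 against C1: payoffs 31, 70, 47, 77 → best response D.
P1 against C2: payoffs 42, 11, 19, 37 → best response A.
P1 against C3: payoffs 68, 18, 95, 10 → best response C.
P1 against C4: payoffs 58, 23, 80, 76 → best response C.
P2 against A: payoffs 22, 93, 62, 80 → best response C2.
P2 against B: payoffs 65, 76, 56, 99 → best response C4.
P2 against C: payoffs 68, 43, 85, 57 → best response C3.
P2 against D: payoffs 16, 66, 79, 69 → best response C3.
Mutual best responses: (A, C2); (C, C3).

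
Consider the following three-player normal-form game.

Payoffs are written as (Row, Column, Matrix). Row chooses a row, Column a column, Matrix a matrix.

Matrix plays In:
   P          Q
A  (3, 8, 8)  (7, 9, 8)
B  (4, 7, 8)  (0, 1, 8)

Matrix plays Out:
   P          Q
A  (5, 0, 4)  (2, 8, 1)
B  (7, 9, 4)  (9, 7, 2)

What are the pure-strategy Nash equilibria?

Pure-strategy Nash equilibria: (A, Q, In), (B, P, In)

For each strategy profile, look for a profitable unilateral deviation.
(A, P, In): Row can switch to B (3 → 4). Not NE.
(A, P, Out): Row can switch to B (5 → 7). Not NE.
(A, Q, In): Row gets 7, best alternative 0; Column gets 9, best alternative 8; Matrix gets 8, best alternative 1. No profitable deviation — NE.
(A, Q, Out): Row can switch to B (2 → 9). Not NE.
(B, P, In): Row gets 4, best alternative 3; Column gets 7, best alternative 1; Matrix gets 8, best alternative 4. No profitable deviation — NE.
(B, P, Out): Matrix can switch to In (4 → 8). Not NE.
(B, Q, In): Row can switch to A (0 → 7). Not NE.
(B, Q, Out): Column can switch to P (7 → 9). Not NE.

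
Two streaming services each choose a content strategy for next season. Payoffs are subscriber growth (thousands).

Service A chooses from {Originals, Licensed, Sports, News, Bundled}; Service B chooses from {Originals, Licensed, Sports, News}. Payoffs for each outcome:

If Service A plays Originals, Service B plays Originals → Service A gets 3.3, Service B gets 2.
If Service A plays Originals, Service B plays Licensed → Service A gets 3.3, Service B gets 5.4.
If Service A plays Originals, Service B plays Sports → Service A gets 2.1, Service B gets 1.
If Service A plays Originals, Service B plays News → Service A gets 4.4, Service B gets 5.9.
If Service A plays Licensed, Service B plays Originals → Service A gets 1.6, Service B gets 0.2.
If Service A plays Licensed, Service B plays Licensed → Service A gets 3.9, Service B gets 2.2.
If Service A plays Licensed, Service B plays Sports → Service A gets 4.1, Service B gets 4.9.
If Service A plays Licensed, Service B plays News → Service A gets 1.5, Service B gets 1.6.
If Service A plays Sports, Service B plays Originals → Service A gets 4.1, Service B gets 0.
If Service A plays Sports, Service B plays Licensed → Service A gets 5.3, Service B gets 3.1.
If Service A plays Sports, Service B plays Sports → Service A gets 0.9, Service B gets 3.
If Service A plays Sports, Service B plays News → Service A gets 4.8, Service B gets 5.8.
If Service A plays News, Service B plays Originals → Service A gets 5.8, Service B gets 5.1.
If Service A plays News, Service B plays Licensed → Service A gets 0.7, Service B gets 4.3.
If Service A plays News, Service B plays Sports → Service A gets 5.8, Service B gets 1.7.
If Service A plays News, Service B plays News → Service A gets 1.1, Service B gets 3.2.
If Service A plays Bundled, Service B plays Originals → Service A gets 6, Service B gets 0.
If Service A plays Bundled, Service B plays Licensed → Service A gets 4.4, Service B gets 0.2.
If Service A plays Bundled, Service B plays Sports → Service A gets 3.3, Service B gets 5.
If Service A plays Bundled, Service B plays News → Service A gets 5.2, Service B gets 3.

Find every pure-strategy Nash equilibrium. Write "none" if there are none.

none

(Originals, Originals): Service A can switch to Sports (3.3 → 4.1). Not NE.
(Originals, Licensed): Service A can switch to Licensed (3.3 → 3.9). Not NE.
(Originals, Sports): Service A can switch to Licensed (2.1 → 4.1). Not NE.
(Originals, News): Service A can switch to Sports (4.4 → 4.8). Not NE.
(Licensed, Originals): Service A can switch to Originals (1.6 → 3.3). Not NE.
(Licensed, Licensed): Service A can switch to Sports (3.9 → 5.3). Not NE.
(Licensed, Sports): Service A can switch to News (4.1 → 5.8). Not NE.
(Licensed, News): Service A can switch to Originals (1.5 → 4.4). Not NE.
(Sports, Originals): Service A can switch to News (4.1 → 5.8). Not NE.
(Sports, Licensed): Service B can switch to News (3.1 → 5.8). Not NE.
(Sports, Sports): Service A can switch to Originals (0.9 → 2.1). Not NE.
(Sports, News): Service A can switch to Bundled (4.8 → 5.2). Not NE.
(The remaining 8 profiles each have a profitable deviation by the same check.)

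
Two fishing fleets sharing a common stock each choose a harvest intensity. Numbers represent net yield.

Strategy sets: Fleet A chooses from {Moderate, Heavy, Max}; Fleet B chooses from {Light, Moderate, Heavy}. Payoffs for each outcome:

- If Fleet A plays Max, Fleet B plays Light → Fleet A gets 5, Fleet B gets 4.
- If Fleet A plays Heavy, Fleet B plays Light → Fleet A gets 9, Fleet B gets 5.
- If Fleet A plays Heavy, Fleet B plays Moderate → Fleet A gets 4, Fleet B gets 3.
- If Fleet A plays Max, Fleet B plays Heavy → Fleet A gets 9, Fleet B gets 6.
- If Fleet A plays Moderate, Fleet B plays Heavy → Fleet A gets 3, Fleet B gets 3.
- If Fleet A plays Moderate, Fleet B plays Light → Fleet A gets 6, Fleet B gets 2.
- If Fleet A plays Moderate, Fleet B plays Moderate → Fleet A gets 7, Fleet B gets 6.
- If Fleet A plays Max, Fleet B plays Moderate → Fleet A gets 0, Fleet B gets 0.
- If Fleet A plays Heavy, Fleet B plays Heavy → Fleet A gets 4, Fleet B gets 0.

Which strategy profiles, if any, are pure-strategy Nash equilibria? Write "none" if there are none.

For each strategy profile, look for a profitable unilateral deviation.
(Moderate, Light): Fleet A can switch to Heavy (6 → 9). Not NE.
(Moderate, Moderate): Fleet A gets 7, best alternative 4; Fleet B gets 6, best alternative 3. No profitable deviation — NE.
(Moderate, Heavy): Fleet A can switch to Heavy (3 → 4). Not NE.
(Heavy, Light): Fleet A gets 9, best alternative 6; Fleet B gets 5, best alternative 3. No profitable deviation — NE.
(Heavy, Moderate): Fleet A can switch to Moderate (4 → 7). Not NE.
(Heavy, Heavy): Fleet A can switch to Max (4 → 9). Not NE.
(Max, Light): Fleet A can switch to Moderate (5 → 6). Not NE.
(Max, Moderate): Fleet A can switch to Moderate (0 → 7). Not NE.
(Max, Heavy): Fleet A gets 9, best alternative 4; Fleet B gets 6, best alternative 4. No profitable deviation — NE.

The pure Nash equilibria are (Moderate, Moderate), (Heavy, Light), (Max, Heavy).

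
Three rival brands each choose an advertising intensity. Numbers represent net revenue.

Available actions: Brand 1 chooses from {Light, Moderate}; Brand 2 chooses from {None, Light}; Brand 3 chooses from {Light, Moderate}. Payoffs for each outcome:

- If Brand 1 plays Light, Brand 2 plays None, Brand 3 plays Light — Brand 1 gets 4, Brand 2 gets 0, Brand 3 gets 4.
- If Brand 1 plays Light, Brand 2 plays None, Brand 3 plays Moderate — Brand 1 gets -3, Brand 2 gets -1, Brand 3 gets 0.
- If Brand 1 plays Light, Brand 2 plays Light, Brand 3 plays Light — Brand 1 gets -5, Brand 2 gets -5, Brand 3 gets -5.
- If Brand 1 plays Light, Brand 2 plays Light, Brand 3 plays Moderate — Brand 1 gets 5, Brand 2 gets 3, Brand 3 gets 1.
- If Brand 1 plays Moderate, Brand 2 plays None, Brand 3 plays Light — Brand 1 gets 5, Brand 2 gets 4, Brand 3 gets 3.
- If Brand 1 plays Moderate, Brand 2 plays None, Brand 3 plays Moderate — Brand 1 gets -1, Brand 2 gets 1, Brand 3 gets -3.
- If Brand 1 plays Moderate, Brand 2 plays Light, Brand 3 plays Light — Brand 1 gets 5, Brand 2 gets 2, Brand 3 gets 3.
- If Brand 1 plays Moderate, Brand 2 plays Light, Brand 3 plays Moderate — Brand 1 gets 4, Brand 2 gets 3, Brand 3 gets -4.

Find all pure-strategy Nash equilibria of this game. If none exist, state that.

Check each profile: it is a Nash equilibrium iff no player can strictly gain by switching unilaterally.
(Light, None, Light): Brand 1 can switch to Moderate (4 → 5). Not NE.
(Light, None, Moderate): Brand 1 can switch to Moderate (-3 → -1). Not NE.
(Light, Light, Light): Brand 1 can switch to Moderate (-5 → 5). Not NE.
(Light, Light, Moderate): Brand 1 gets 5, best alternative 4; Brand 2 gets 3, best alternative -1; Brand 3 gets 1, best alternative -5. No profitable deviation — NE.
(Moderate, None, Light): Brand 1 gets 5, best alternative 4; Brand 2 gets 4, best alternative 2; Brand 3 gets 3, best alternative -3. No profitable deviation — NE.
(Moderate, None, Moderate): Brand 2 can switch to Light (1 → 3). Not NE.
(Moderate, Light, Light): Brand 2 can switch to None (2 → 4). Not NE.
(Moderate, Light, Moderate): Brand 1 can switch to Light (4 → 5). Not NE.

(Light, Light, Moderate); (Moderate, None, Light)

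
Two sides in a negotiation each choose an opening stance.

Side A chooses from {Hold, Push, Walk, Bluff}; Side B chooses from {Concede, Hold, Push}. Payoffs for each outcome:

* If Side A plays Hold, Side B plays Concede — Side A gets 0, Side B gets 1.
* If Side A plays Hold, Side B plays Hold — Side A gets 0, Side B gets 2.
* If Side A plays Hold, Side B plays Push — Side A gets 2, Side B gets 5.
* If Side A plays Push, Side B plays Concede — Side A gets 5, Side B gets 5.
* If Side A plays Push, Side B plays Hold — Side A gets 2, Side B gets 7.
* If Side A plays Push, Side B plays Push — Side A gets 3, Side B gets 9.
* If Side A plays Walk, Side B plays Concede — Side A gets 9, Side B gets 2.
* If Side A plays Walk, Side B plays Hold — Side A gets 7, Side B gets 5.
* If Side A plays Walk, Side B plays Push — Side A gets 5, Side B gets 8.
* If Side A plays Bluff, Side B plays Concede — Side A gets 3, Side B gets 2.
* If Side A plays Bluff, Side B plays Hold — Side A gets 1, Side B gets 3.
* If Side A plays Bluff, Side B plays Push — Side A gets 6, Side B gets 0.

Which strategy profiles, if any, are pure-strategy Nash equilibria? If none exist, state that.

(Hold, Concede): Side A can switch to Push (0 → 5). Not NE.
(Hold, Hold): Side A can switch to Push (0 → 2). Not NE.
(Hold, Push): Side A can switch to Push (2 → 3). Not NE.
(Push, Concede): Side A can switch to Walk (5 → 9). Not NE.
(Push, Hold): Side A can switch to Walk (2 → 7). Not NE.
(Push, Push): Side A can switch to Walk (3 → 5). Not NE.
(Walk, Concede): Side B can switch to Hold (2 → 5). Not NE.
(Walk, Hold): Side B can switch to Push (5 → 8). Not NE.
(Walk, Push): Side A can switch to Bluff (5 → 6). Not NE.
(Bluff, Concede): Side A can switch to Push (3 → 5). Not NE.
(The remaining 2 profiles each have a profitable deviation by the same check.)

This game has no pure Nash equilibrium.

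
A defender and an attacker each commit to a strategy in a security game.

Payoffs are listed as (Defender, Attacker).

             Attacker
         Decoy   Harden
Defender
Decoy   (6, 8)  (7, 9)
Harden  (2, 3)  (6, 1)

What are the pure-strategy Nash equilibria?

(Decoy, Harden)

Defender against Decoy: payoffs 6, 2 → best response Decoy.
Defender against Harden: payoffs 7, 6 → best response Decoy.
Attacker against Decoy: payoffs 8, 9 → best response Harden.
Attacker against Harden: payoffs 3, 1 → best response Decoy.
Mutual best responses: (Decoy, Harden).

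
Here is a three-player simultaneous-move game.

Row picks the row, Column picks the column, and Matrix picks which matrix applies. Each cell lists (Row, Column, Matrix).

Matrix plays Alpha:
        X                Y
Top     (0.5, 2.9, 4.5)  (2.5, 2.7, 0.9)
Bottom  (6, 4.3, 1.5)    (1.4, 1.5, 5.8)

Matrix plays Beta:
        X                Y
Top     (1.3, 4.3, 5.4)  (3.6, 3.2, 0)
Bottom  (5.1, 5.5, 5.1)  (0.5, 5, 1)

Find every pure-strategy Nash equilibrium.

Mark each player's best response to every combination of opponents' strategies; a profile where every player is best-responding is a pure Nash equilibrium.
Row against (X, Alpha): payoffs 0.5, 6 → best response Bottom.
Row against (X, Beta): payoffs 1.3, 5.1 → best response Bottom.
Row against (Y, Alpha): payoffs 2.5, 1.4 → best response Top.
Row against (Y, Beta): payoffs 3.6, 0.5 → best response Top.
Column against (Top, Alpha): payoffs 2.9, 2.7 → best response X.
Column against (Top, Beta): payoffs 4.3, 3.2 → best response X.
Column against (Bottom, Alpha): payoffs 4.3, 1.5 → best response X.
Column against (Bottom, Beta): payoffs 5.5, 5 → best response X.
Matrix against (Top, X): payoffs 4.5, 5.4 → best response Beta.
Matrix against (Top, Y): payoffs 0.9, 0 → best response Alpha.
Matrix against (Bottom, X): payoffs 1.5, 5.1 → best response Beta.
Matrix against (Bottom, Y): payoffs 5.8, 1 → best response Alpha.
Mutual best responses: (Bottom, X, Beta).

Pure NE: (Bottom, X, Beta)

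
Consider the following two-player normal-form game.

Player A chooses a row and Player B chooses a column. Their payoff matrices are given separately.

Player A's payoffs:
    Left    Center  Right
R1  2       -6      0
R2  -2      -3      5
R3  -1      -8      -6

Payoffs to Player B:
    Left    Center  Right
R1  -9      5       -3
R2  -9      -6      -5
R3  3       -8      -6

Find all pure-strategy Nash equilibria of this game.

(R2, Right)

Check each profile: it is a Nash equilibrium iff no player can strictly gain by switching unilaterally.
(R1, Left): Player B can switch to Center (-9 → 5). Not NE.
(R1, Center): Player A can switch to R2 (-6 → -3). Not NE.
(R1, Right): Player A can switch to R2 (0 → 5). Not NE.
(R2, Left): Player A can switch to R1 (-2 → 2). Not NE.
(R2, Center): Player B can switch to Right (-6 → -5). Not NE.
(R2, Right): Player A gets 5, best alternative 0; Player B gets -5, best alternative -6. No profitable deviation — NE.
(R3, Left): Player A can switch to R1 (-1 → 2). Not NE.
(R3, Center): Player A can switch to R1 (-8 → -6). Not NE.
(R3, Right): Player A can switch to R1 (-6 → 0). Not NE.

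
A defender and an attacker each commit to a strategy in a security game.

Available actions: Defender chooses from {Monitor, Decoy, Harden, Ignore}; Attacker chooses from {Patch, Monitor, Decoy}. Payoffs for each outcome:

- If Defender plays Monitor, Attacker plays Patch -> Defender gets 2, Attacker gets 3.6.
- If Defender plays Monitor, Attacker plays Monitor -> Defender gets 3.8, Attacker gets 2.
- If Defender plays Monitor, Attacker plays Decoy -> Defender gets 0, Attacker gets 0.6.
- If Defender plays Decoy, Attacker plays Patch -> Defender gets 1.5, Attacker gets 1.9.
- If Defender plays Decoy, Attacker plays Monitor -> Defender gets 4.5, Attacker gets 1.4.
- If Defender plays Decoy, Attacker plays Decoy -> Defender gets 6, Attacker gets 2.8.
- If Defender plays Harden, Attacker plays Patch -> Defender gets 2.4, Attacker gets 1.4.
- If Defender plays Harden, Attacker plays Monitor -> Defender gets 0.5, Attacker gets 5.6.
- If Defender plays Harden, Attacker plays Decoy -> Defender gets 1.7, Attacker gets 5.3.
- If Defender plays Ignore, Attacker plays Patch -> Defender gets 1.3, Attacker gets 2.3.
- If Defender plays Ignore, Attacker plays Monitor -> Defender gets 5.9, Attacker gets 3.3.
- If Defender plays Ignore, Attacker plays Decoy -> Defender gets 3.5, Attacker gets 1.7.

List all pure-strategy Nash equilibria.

(Decoy, Decoy), (Ignore, Monitor)

Check each profile: it is a Nash equilibrium iff no player can strictly gain by switching unilaterally.
(Monitor, Patch): Defender can switch to Harden (2 → 2.4). Not NE.
(Monitor, Monitor): Defender can switch to Decoy (3.8 → 4.5). Not NE.
(Monitor, Decoy): Defender can switch to Decoy (0 → 6). Not NE.
(Decoy, Patch): Defender can switch to Monitor (1.5 → 2). Not NE.
(Decoy, Monitor): Defender can switch to Ignore (4.5 → 5.9). Not NE.
(Decoy, Decoy): Defender gets 6, best alternative 3.5; Attacker gets 2.8, best alternative 1.9. No profitable deviation — NE.
(Harden, Patch): Attacker can switch to Monitor (1.4 → 5.6). Not NE.
(Harden, Monitor): Defender can switch to Monitor (0.5 → 3.8). Not NE.
(Harden, Decoy): Defender can switch to Decoy (1.7 → 6). Not NE.
(Ignore, Monitor): Defender gets 5.9, best alternative 4.5; Attacker gets 3.3, best alternative 2.3. No profitable deviation — NE.
(The remaining 2 profiles each have a profitable deviation by the same check.)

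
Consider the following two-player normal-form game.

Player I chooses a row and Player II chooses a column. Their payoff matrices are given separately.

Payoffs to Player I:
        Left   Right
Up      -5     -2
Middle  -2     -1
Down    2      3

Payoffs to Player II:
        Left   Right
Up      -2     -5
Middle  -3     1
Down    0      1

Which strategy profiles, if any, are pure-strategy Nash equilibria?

Player I against Left: payoffs -5, -2, 2 → best response Down.
Player I against Right: payoffs -2, -1, 3 → best response Down.
Player II against Up: payoffs -2, -5 → best response Left.
Player II against Middle: payoffs -3, 1 → best response Right.
Player II against Down: payoffs 0, 1 → best response Right.
Mutual best responses: (Down, Right).

The unique pure-strategy Nash equilibrium is (Down, Right).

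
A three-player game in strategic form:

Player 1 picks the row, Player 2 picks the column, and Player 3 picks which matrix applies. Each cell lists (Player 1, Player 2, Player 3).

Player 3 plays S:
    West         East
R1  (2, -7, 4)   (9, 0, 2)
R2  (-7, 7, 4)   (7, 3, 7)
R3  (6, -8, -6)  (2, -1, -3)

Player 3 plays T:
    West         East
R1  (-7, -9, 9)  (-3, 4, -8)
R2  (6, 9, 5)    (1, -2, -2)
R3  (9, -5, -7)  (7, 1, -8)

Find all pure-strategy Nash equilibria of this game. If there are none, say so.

Pure NE: (R1, East, S)

Player 1 against (West, S): payoffs 2, -7, 6 → best response R3.
Player 1 against (West, T): payoffs -7, 6, 9 → best response R3.
Player 1 against (East, S): payoffs 9, 7, 2 → best response R1.
Player 1 against (East, T): payoffs -3, 1, 7 → best response R3.
Player 2 against (R1, S): payoffs -7, 0 → best response East.
Player 2 against (R1, T): payoffs -9, 4 → best response East.
Player 2 against (R2, S): payoffs 7, 3 → best response West.
Player 2 against (R2, T): payoffs 9, -2 → best response West.
Player 2 against (R3, S): payoffs -8, -1 → best response East.
Player 2 against (R3, T): payoffs -5, 1 → best response East.
Player 3 against (R1, West): payoffs 4, 9 → best response T.
Player 3 against (R1, East): payoffs 2, -8 → best response S.
Player 3 against (R2, West): payoffs 4, 5 → best response T.
Player 3 against (R2, East): payoffs 7, -2 → best response S.
Player 3 against (R3, West): payoffs -6, -7 → best response S.
Player 3 against (R3, East): payoffs -3, -8 → best response S.
Mutual best responses: (R1, East, S).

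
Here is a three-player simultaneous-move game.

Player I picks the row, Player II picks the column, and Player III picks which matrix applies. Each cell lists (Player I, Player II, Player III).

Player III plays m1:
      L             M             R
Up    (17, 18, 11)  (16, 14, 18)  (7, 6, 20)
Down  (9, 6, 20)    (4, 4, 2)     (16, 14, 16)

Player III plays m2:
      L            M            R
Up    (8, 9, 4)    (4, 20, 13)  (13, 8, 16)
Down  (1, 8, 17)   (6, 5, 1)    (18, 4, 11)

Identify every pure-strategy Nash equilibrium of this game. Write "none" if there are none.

The pure Nash equilibria are (Up, L, m1), (Down, R, m1).

(Up, L, m1): Player I gets 17, best alternative 9; Player II gets 18, best alternative 14; Player III gets 11, best alternative 4. No profitable deviation — NE.
(Up, L, m2): Player II can switch to M (9 → 20). Not NE.
(Up, M, m1): Player II can switch to L (14 → 18). Not NE.
(Up, M, m2): Player I can switch to Down (4 → 6). Not NE.
(Up, R, m1): Player I can switch to Down (7 → 16). Not NE.
(Up, R, m2): Player I can switch to Down (13 → 18). Not NE.
(Down, L, m1): Player I can switch to Up (9 → 17). Not NE.
(Down, L, m2): Player I can switch to Up (1 → 8). Not NE.
(Down, M, m1): Player I can switch to Up (4 → 16). Not NE.
(Down, R, m1): Player I gets 16, best alternative 7; Player II gets 14, best alternative 6; Player III gets 16, best alternative 11. No profitable deviation — NE.
(The remaining 2 profiles each have a profitable deviation by the same check.)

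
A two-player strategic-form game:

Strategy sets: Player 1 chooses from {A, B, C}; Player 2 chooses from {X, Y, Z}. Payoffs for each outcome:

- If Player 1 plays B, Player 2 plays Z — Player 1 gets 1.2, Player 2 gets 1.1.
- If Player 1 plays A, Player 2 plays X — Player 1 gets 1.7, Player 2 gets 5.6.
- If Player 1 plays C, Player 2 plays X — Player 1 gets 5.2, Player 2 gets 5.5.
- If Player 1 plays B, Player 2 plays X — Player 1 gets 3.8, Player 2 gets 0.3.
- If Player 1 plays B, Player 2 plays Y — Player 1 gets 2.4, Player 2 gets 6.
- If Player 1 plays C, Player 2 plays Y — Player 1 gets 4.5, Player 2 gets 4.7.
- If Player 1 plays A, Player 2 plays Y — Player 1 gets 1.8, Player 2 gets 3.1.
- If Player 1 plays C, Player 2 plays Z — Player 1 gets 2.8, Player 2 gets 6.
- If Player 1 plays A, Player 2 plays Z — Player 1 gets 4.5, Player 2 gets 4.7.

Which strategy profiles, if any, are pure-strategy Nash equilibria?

none

(A, X): Player 1 can switch to B (1.7 → 3.8). Not NE.
(A, Y): Player 1 can switch to B (1.8 → 2.4). Not NE.
(A, Z): Player 2 can switch to X (4.7 → 5.6). Not NE.
(B, X): Player 1 can switch to C (3.8 → 5.2). Not NE.
(B, Y): Player 1 can switch to C (2.4 → 4.5). Not NE.
(B, Z): Player 1 can switch to A (1.2 → 4.5). Not NE.
(C, X): Player 2 can switch to Z (5.5 → 6). Not NE.
(C, Y): Player 2 can switch to X (4.7 → 5.5). Not NE.
(C, Z): Player 1 can switch to A (2.8 → 4.5). Not NE.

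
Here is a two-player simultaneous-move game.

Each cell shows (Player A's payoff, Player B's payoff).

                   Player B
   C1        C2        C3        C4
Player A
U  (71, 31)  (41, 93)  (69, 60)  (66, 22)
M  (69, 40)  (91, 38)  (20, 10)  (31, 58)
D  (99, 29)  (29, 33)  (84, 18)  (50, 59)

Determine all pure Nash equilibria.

none

Player A against C1: payoffs 71, 69, 99 → best response D.
Player A against C2: payoffs 41, 91, 29 → best response M.
Player A against C3: payoffs 69, 20, 84 → best response D.
Player A against C4: payoffs 66, 31, 50 → best response U.
Player B against U: payoffs 31, 93, 60, 22 → best response C2.
Player B against M: payoffs 40, 38, 10, 58 → best response C4.
Player B against D: payoffs 29, 33, 18, 59 → best response C4.
No profile is a mutual best response for all players.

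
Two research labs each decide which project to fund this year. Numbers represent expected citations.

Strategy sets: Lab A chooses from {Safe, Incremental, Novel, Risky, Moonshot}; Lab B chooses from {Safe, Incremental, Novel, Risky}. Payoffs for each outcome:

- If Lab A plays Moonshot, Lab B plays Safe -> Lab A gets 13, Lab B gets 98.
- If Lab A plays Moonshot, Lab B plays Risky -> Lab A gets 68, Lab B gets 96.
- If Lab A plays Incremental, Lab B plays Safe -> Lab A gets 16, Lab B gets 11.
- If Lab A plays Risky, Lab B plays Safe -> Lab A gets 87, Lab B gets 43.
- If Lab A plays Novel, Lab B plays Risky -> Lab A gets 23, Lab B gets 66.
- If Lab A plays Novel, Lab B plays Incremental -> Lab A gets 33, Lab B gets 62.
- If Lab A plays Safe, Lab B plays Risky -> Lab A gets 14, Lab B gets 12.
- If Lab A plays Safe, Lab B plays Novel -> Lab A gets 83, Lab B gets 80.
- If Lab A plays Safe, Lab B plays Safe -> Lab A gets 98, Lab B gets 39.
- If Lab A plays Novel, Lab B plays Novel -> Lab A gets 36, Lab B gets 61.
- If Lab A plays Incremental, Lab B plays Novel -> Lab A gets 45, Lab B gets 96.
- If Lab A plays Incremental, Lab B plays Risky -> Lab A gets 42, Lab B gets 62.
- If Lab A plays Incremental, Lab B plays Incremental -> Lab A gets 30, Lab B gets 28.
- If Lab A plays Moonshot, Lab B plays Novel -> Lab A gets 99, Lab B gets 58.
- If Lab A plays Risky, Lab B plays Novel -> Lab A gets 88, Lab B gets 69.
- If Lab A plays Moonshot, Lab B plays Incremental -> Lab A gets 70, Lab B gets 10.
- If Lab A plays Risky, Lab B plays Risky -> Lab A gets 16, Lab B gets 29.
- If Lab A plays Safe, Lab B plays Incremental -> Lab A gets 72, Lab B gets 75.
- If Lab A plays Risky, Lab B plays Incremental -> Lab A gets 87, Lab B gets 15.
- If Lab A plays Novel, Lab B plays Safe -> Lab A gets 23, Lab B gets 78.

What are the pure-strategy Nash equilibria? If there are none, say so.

This game has no pure Nash equilibrium.

(Safe, Safe): Lab B can switch to Incremental (39 → 75). Not NE.
(Safe, Incremental): Lab A can switch to Risky (72 → 87). Not NE.
(Safe, Novel): Lab A can switch to Risky (83 → 88). Not NE.
(Safe, Risky): Lab A can switch to Incremental (14 → 42). Not NE.
(Incremental, Safe): Lab A can switch to Safe (16 → 98). Not NE.
(Incremental, Incremental): Lab A can switch to Safe (30 → 72). Not NE.
(Incremental, Novel): Lab A can switch to Safe (45 → 83). Not NE.
(Incremental, Risky): Lab A can switch to Moonshot (42 → 68). Not NE.
(The remaining 12 profiles each have a profitable deviation by the same check.)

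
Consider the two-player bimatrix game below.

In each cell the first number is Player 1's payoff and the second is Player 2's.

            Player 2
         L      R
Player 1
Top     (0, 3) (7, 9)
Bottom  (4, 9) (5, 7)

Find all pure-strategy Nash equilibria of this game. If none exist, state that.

Pure-strategy Nash equilibria: (Top, R), (Bottom, L)

Mark each player's best response to every combination of opponents' strategies; a profile where every player is best-responding is a pure Nash equilibrium.
Player 1 against L: payoffs 0, 4 → best response Bottom.
Player 1 against R: payoffs 7, 5 → best response Top.
Player 2 against Top: payoffs 3, 9 → best response R.
Player 2 against Bottom: payoffs 9, 7 → best response L.
Mutual best responses: (Top, R); (Bottom, L).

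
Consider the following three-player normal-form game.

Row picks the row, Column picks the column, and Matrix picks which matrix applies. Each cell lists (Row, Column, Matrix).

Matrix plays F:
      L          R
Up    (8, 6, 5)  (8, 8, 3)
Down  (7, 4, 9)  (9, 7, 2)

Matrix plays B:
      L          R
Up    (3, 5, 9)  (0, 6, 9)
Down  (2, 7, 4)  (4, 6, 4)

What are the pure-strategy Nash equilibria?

(Up, L, F): Column can switch to R (6 → 8). Not NE.
(Up, L, B): Column can switch to R (5 → 6). Not NE.
(Up, R, F): Row can switch to Down (8 → 9). Not NE.
(Up, R, B): Row can switch to Down (0 → 4). Not NE.
(Down, L, F): Row can switch to Up (7 → 8). Not NE.
(Down, L, B): Row can switch to Up (2 → 3). Not NE.
(Down, R, F): Matrix can switch to B (2 → 4). Not NE.
(Down, R, B): Column can switch to L (6 → 7). Not NE.

This game has no pure Nash equilibrium.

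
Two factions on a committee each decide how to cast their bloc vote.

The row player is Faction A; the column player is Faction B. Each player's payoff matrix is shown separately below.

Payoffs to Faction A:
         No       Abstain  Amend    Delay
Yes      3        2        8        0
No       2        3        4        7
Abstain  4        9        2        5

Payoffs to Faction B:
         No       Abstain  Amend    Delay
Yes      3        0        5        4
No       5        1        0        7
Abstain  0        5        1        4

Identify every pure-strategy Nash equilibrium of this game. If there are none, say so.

The pure Nash equilibria are (Yes, Amend), (No, Delay), (Abstain, Abstain).

Faction A against No: payoffs 3, 2, 4 → best response Abstain.
Faction A against Abstain: payoffs 2, 3, 9 → best response Abstain.
Faction A against Amend: payoffs 8, 4, 2 → best response Yes.
Faction A against Delay: payoffs 0, 7, 5 → best response No.
Faction B against Yes: payoffs 3, 0, 5, 4 → best response Amend.
Faction B against No: payoffs 5, 1, 0, 7 → best response Delay.
Faction B against Abstain: payoffs 0, 5, 1, 4 → best response Abstain.
Mutual best responses: (Yes, Amend); (No, Delay); (Abstain, Abstain).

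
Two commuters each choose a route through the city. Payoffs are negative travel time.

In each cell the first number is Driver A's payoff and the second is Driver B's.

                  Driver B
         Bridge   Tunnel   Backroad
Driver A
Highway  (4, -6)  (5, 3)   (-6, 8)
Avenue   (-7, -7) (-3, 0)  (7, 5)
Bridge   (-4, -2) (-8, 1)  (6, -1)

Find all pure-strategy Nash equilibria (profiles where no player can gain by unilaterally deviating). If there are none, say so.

(Avenue, Backroad)

Driver A against Bridge: payoffs 4, -7, -4 → best response Highway.
Driver A against Tunnel: payoffs 5, -3, -8 → best response Highway.
Driver A against Backroad: payoffs -6, 7, 6 → best response Avenue.
Driver B against Highway: payoffs -6, 3, 8 → best response Backroad.
Driver B against Avenue: payoffs -7, 0, 5 → best response Backroad.
Driver B against Bridge: payoffs -2, 1, -1 → best response Tunnel.
Mutual best responses: (Avenue, Backroad).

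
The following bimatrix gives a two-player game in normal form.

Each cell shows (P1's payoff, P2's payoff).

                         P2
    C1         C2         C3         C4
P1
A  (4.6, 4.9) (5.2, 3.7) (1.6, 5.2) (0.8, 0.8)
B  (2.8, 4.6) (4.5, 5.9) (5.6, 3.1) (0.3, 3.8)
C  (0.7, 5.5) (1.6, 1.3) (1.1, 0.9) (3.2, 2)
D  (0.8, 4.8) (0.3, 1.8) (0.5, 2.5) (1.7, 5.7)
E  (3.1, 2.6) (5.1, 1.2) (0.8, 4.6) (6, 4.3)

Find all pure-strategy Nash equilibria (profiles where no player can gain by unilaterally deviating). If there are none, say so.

none

For each strategy profile, look for a profitable unilateral deviation.
(A, C1): P2 can switch to C3 (4.9 → 5.2). Not NE.
(A, C2): P2 can switch to C1 (3.7 → 4.9). Not NE.
(A, C3): P1 can switch to B (1.6 → 5.6). Not NE.
(A, C4): P1 can switch to C (0.8 → 3.2). Not NE.
(B, C1): P1 can switch to A (2.8 → 4.6). Not NE.
(B, C2): P1 can switch to A (4.5 → 5.2). Not NE.
(B, C3): P2 can switch to C1 (3.1 → 4.6). Not NE.
(B, C4): P1 can switch to A (0.3 → 0.8). Not NE.
(The remaining 12 profiles each have a profitable deviation by the same check.)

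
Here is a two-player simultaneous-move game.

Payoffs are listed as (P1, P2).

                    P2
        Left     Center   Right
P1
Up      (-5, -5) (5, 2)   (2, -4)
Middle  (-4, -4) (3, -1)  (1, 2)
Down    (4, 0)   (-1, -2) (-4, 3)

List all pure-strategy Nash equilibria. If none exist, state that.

(Up, Left): P1 can switch to Middle (-5 → -4). Not NE.
(Up, Center): P1 gets 5, best alternative 3; P2 gets 2, best alternative -4. No profitable deviation — NE.
(Up, Right): P2 can switch to Center (-4 → 2). Not NE.
(Middle, Left): P1 can switch to Down (-4 → 4). Not NE.
(Middle, Center): P1 can switch to Up (3 → 5). Not NE.
(Middle, Right): P1 can switch to Up (1 → 2). Not NE.
(Down, Left): P2 can switch to Right (0 → 3). Not NE.
(Down, Center): P1 can switch to Up (-1 → 5). Not NE.
(Down, Right): P1 can switch to Up (-4 → 2). Not NE.

(Up, Center)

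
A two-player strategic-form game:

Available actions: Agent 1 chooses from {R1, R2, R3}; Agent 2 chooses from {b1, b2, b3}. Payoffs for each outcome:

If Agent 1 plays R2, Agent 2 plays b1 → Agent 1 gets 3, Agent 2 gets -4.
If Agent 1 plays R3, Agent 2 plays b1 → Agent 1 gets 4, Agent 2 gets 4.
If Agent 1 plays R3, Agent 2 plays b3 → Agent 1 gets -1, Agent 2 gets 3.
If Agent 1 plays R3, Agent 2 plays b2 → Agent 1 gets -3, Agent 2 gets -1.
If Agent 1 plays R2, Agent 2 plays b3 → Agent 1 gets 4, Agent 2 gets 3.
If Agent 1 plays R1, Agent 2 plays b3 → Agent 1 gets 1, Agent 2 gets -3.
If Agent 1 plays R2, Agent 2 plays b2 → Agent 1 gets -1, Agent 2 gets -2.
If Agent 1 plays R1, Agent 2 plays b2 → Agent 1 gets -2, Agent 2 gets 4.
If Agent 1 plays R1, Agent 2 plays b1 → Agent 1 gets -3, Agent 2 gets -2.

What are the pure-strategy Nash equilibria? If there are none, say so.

(R2, b3), (R3, b1)

(R1, b1): Agent 1 can switch to R2 (-3 → 3). Not NE.
(R1, b2): Agent 1 can switch to R2 (-2 → -1). Not NE.
(R1, b3): Agent 1 can switch to R2 (1 → 4). Not NE.
(R2, b1): Agent 1 can switch to R3 (3 → 4). Not NE.
(R2, b2): Agent 2 can switch to b3 (-2 → 3). Not NE.
(R2, b3): Agent 1 gets 4, best alternative 1; Agent 2 gets 3, best alternative -2. No profitable deviation — NE.
(R3, b1): Agent 1 gets 4, best alternative 3; Agent 2 gets 4, best alternative 3. No profitable deviation — NE.
(R3, b2): Agent 1 can switch to R1 (-3 → -2). Not NE.
(The remaining 1 profile has a profitable deviation by the same check.)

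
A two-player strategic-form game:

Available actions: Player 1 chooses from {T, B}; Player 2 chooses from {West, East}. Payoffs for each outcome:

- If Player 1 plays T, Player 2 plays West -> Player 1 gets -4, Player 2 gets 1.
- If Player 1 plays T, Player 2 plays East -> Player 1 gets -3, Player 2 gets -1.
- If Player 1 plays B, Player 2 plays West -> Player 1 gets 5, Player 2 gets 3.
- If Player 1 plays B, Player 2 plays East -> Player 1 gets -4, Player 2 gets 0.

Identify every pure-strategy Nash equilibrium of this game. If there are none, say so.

Player 1 against West: payoffs -4, 5 → best response B.
Player 1 against East: payoffs -3, -4 → best response T.
Player 2 against T: payoffs 1, -1 → best response West.
Player 2 against B: payoffs 3, 0 → best response West.
Mutual best responses: (B, West).

(B, West)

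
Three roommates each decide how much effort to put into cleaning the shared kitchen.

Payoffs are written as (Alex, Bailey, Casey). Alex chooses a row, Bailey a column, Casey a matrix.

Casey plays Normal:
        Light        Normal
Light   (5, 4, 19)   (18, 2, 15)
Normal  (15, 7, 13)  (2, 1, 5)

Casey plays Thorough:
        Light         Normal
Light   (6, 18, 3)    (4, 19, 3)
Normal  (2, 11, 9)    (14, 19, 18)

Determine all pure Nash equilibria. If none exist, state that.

For each strategy profile, look for a profitable unilateral deviation.
(Light, Light, Normal): Alex can switch to Normal (5 → 15). Not NE.
(Light, Light, Thorough): Bailey can switch to Normal (18 → 19). Not NE.
(Light, Normal, Normal): Bailey can switch to Light (2 → 4). Not NE.
(Light, Normal, Thorough): Alex can switch to Normal (4 → 14). Not NE.
(Normal, Light, Normal): Alex gets 15, best alternative 5; Bailey gets 7, best alternative 1; Casey gets 13, best alternative 9. No profitable deviation — NE.
(Normal, Light, Thorough): Alex can switch to Light (2 → 6). Not NE.
(Normal, Normal, Normal): Alex can switch to Light (2 → 18). Not NE.
(Normal, Normal, Thorough): Alex gets 14, best alternative 4; Bailey gets 19, best alternative 11; Casey gets 18, best alternative 5. No profitable deviation — NE.

(Normal, Light, Normal) and (Normal, Normal, Thorough)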